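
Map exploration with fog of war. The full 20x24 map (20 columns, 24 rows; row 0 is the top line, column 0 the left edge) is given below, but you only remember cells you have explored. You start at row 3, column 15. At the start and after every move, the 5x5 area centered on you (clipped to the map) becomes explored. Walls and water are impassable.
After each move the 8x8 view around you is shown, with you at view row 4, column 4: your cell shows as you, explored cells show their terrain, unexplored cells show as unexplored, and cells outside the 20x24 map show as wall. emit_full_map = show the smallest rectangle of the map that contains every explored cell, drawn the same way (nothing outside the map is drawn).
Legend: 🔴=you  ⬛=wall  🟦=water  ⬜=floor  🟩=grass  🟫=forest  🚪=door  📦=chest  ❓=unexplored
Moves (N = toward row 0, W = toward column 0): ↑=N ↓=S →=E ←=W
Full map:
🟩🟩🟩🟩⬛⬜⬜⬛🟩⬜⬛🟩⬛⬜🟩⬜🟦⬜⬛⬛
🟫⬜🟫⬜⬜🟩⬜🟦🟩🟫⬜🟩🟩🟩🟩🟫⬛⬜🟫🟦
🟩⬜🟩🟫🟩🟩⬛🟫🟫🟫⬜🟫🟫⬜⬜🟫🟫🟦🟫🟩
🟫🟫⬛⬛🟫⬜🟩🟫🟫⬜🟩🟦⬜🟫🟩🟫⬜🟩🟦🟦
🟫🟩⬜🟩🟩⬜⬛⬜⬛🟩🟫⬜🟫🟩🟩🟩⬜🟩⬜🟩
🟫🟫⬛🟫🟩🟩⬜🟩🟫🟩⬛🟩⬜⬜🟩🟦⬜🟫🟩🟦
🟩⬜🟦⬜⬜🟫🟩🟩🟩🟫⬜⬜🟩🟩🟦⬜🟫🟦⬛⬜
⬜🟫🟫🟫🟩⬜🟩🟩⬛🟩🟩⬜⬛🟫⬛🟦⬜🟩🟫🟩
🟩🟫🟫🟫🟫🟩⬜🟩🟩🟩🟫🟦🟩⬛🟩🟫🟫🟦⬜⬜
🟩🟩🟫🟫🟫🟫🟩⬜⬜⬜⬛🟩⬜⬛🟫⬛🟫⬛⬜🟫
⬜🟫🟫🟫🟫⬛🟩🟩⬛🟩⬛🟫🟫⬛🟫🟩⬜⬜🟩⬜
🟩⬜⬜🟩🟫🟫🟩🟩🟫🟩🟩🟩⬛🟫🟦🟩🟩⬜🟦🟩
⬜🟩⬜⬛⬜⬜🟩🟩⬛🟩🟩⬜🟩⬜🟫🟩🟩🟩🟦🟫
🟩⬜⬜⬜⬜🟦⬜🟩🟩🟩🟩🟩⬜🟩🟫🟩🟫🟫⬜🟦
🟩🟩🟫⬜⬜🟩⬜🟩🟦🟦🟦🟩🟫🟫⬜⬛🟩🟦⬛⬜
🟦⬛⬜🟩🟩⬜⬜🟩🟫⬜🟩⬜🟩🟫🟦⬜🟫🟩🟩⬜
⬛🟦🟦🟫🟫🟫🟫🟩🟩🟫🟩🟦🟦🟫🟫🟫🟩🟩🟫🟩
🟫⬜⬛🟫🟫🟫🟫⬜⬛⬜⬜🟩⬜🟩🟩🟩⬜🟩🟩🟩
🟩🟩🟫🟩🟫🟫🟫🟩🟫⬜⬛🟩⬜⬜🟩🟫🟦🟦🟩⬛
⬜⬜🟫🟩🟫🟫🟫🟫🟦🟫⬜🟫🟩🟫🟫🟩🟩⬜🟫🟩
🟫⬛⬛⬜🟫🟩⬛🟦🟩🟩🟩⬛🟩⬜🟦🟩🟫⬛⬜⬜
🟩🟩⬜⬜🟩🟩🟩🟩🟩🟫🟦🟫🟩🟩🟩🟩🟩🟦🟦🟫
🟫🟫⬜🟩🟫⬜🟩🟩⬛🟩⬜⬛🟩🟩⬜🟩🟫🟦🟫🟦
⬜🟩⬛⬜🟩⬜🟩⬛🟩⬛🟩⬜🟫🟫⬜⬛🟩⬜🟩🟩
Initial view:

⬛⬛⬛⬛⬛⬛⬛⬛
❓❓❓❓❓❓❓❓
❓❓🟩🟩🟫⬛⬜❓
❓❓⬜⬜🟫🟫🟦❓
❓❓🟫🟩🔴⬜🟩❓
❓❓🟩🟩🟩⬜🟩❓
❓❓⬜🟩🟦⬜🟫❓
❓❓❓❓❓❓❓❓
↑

⬛⬛⬛⬛⬛⬛⬛⬛
⬛⬛⬛⬛⬛⬛⬛⬛
❓❓⬜🟩⬜🟦⬜❓
❓❓🟩🟩🟫⬛⬜❓
❓❓⬜⬜🔴🟫🟦❓
❓❓🟫🟩🟫⬜🟩❓
❓❓🟩🟩🟩⬜🟩❓
❓❓⬜🟩🟦⬜🟫❓

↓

⬛⬛⬛⬛⬛⬛⬛⬛
❓❓⬜🟩⬜🟦⬜❓
❓❓🟩🟩🟫⬛⬜❓
❓❓⬜⬜🟫🟫🟦❓
❓❓🟫🟩🔴⬜🟩❓
❓❓🟩🟩🟩⬜🟩❓
❓❓⬜🟩🟦⬜🟫❓
❓❓❓❓❓❓❓❓

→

⬛⬛⬛⬛⬛⬛⬛⬛
❓⬜🟩⬜🟦⬜❓❓
❓🟩🟩🟫⬛⬜🟫❓
❓⬜⬜🟫🟫🟦🟫❓
❓🟫🟩🟫🔴🟩🟦❓
❓🟩🟩🟩⬜🟩⬜❓
❓⬜🟩🟦⬜🟫🟩❓
❓❓❓❓❓❓❓❓

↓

❓⬜🟩⬜🟦⬜❓❓
❓🟩🟩🟫⬛⬜🟫❓
❓⬜⬜🟫🟫🟦🟫❓
❓🟫🟩🟫⬜🟩🟦❓
❓🟩🟩🟩🔴🟩⬜❓
❓⬜🟩🟦⬜🟫🟩❓
❓❓🟦⬜🟫🟦⬛❓
❓❓❓❓❓❓❓❓

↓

❓🟩🟩🟫⬛⬜🟫❓
❓⬜⬜🟫🟫🟦🟫❓
❓🟫🟩🟫⬜🟩🟦❓
❓🟩🟩🟩⬜🟩⬜❓
❓⬜🟩🟦🔴🟫🟩❓
❓❓🟦⬜🟫🟦⬛❓
❓❓⬛🟦⬜🟩🟫❓
❓❓❓❓❓❓❓❓

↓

❓⬜⬜🟫🟫🟦🟫❓
❓🟫🟩🟫⬜🟩🟦❓
❓🟩🟩🟩⬜🟩⬜❓
❓⬜🟩🟦⬜🟫🟩❓
❓❓🟦⬜🔴🟦⬛❓
❓❓⬛🟦⬜🟩🟫❓
❓❓🟩🟫🟫🟦⬜❓
❓❓❓❓❓❓❓❓

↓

❓🟫🟩🟫⬜🟩🟦❓
❓🟩🟩🟩⬜🟩⬜❓
❓⬜🟩🟦⬜🟫🟩❓
❓❓🟦⬜🟫🟦⬛❓
❓❓⬛🟦🔴🟩🟫❓
❓❓🟩🟫🟫🟦⬜❓
❓❓🟫⬛🟫⬛⬜❓
❓❓❓❓❓❓❓❓

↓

❓🟩🟩🟩⬜🟩⬜❓
❓⬜🟩🟦⬜🟫🟩❓
❓❓🟦⬜🟫🟦⬛❓
❓❓⬛🟦⬜🟩🟫❓
❓❓🟩🟫🔴🟦⬜❓
❓❓🟫⬛🟫⬛⬜❓
❓❓🟫🟩⬜⬜🟩❓
❓❓❓❓❓❓❓❓

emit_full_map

⬜🟩⬜🟦⬜❓
🟩🟩🟫⬛⬜🟫
⬜⬜🟫🟫🟦🟫
🟫🟩🟫⬜🟩🟦
🟩🟩🟩⬜🟩⬜
⬜🟩🟦⬜🟫🟩
❓🟦⬜🟫🟦⬛
❓⬛🟦⬜🟩🟫
❓🟩🟫🔴🟦⬜
❓🟫⬛🟫⬛⬜
❓🟫🟩⬜⬜🟩

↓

❓⬜🟩🟦⬜🟫🟩❓
❓❓🟦⬜🟫🟦⬛❓
❓❓⬛🟦⬜🟩🟫❓
❓❓🟩🟫🟫🟦⬜❓
❓❓🟫⬛🔴⬛⬜❓
❓❓🟫🟩⬜⬜🟩❓
❓❓🟦🟩🟩⬜🟦❓
❓❓❓❓❓❓❓❓

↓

❓❓🟦⬜🟫🟦⬛❓
❓❓⬛🟦⬜🟩🟫❓
❓❓🟩🟫🟫🟦⬜❓
❓❓🟫⬛🟫⬛⬜❓
❓❓🟫🟩🔴⬜🟩❓
❓❓🟦🟩🟩⬜🟦❓
❓❓🟫🟩🟩🟩🟦❓
❓❓❓❓❓❓❓❓

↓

❓❓⬛🟦⬜🟩🟫❓
❓❓🟩🟫🟫🟦⬜❓
❓❓🟫⬛🟫⬛⬜❓
❓❓🟫🟩⬜⬜🟩❓
❓❓🟦🟩🔴⬜🟦❓
❓❓🟫🟩🟩🟩🟦❓
❓❓🟫🟩🟫🟫⬜❓
❓❓❓❓❓❓❓❓

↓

❓❓🟩🟫🟫🟦⬜❓
❓❓🟫⬛🟫⬛⬜❓
❓❓🟫🟩⬜⬜🟩❓
❓❓🟦🟩🟩⬜🟦❓
❓❓🟫🟩🔴🟩🟦❓
❓❓🟫🟩🟫🟫⬜❓
❓❓⬜⬛🟩🟦⬛❓
❓❓❓❓❓❓❓❓

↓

❓❓🟫⬛🟫⬛⬜❓
❓❓🟫🟩⬜⬜🟩❓
❓❓🟦🟩🟩⬜🟦❓
❓❓🟫🟩🟩🟩🟦❓
❓❓🟫🟩🔴🟫⬜❓
❓❓⬜⬛🟩🟦⬛❓
❓❓🟦⬜🟫🟩🟩❓
❓❓❓❓❓❓❓❓

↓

❓❓🟫🟩⬜⬜🟩❓
❓❓🟦🟩🟩⬜🟦❓
❓❓🟫🟩🟩🟩🟦❓
❓❓🟫🟩🟫🟫⬜❓
❓❓⬜⬛🔴🟦⬛❓
❓❓🟦⬜🟫🟩🟩❓
❓❓🟫🟫🟩🟩🟫❓
❓❓❓❓❓❓❓❓

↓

❓❓🟦🟩🟩⬜🟦❓
❓❓🟫🟩🟩🟩🟦❓
❓❓🟫🟩🟫🟫⬜❓
❓❓⬜⬛🟩🟦⬛❓
❓❓🟦⬜🔴🟩🟩❓
❓❓🟫🟫🟩🟩🟫❓
❓❓🟩🟩⬜🟩🟩❓
❓❓❓❓❓❓❓❓

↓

❓❓🟫🟩🟩🟩🟦❓
❓❓🟫🟩🟫🟫⬜❓
❓❓⬜⬛🟩🟦⬛❓
❓❓🟦⬜🟫🟩🟩❓
❓❓🟫🟫🔴🟩🟫❓
❓❓🟩🟩⬜🟩🟩❓
❓❓🟩🟫🟦🟦🟩❓
❓❓❓❓❓❓❓❓

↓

❓❓🟫🟩🟫🟫⬜❓
❓❓⬜⬛🟩🟦⬛❓
❓❓🟦⬜🟫🟩🟩❓
❓❓🟫🟫🟩🟩🟫❓
❓❓🟩🟩🔴🟩🟩❓
❓❓🟩🟫🟦🟦🟩❓
❓❓🟫🟩🟩⬜🟫❓
❓❓❓❓❓❓❓❓

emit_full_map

⬜🟩⬜🟦⬜❓
🟩🟩🟫⬛⬜🟫
⬜⬜🟫🟫🟦🟫
🟫🟩🟫⬜🟩🟦
🟩🟩🟩⬜🟩⬜
⬜🟩🟦⬜🟫🟩
❓🟦⬜🟫🟦⬛
❓⬛🟦⬜🟩🟫
❓🟩🟫🟫🟦⬜
❓🟫⬛🟫⬛⬜
❓🟫🟩⬜⬜🟩
❓🟦🟩🟩⬜🟦
❓🟫🟩🟩🟩🟦
❓🟫🟩🟫🟫⬜
❓⬜⬛🟩🟦⬛
❓🟦⬜🟫🟩🟩
❓🟫🟫🟩🟩🟫
❓🟩🟩🔴🟩🟩
❓🟩🟫🟦🟦🟩
❓🟫🟩🟩⬜🟫

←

❓❓❓🟫🟩🟫🟫⬜
❓❓❓⬜⬛🟩🟦⬛
❓❓🟫🟦⬜🟫🟩🟩
❓❓🟫🟫🟫🟩🟩🟫
❓❓🟩🟩🔴⬜🟩🟩
❓❓⬜🟩🟫🟦🟦🟩
❓❓🟫🟫🟩🟩⬜🟫
❓❓❓❓❓❓❓❓

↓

❓❓❓⬜⬛🟩🟦⬛
❓❓🟫🟦⬜🟫🟩🟩
❓❓🟫🟫🟫🟩🟩🟫
❓❓🟩🟩🟩⬜🟩🟩
❓❓⬜🟩🔴🟦🟦🟩
❓❓🟫🟫🟩🟩⬜🟫
❓❓⬜🟦🟩🟫⬛❓
❓❓❓❓❓❓❓❓

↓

❓❓🟫🟦⬜🟫🟩🟩
❓❓🟫🟫🟫🟩🟩🟫
❓❓🟩🟩🟩⬜🟩🟩
❓❓⬜🟩🟫🟦🟦🟩
❓❓🟫🟫🔴🟩⬜🟫
❓❓⬜🟦🟩🟫⬛❓
❓❓🟩🟩🟩🟩🟦❓
❓❓❓❓❓❓❓❓

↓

❓❓🟫🟫🟫🟩🟩🟫
❓❓🟩🟩🟩⬜🟩🟩
❓❓⬜🟩🟫🟦🟦🟩
❓❓🟫🟫🟩🟩⬜🟫
❓❓⬜🟦🔴🟫⬛❓
❓❓🟩🟩🟩🟩🟦❓
❓❓🟩⬜🟩🟫🟦❓
❓❓❓❓❓❓❓❓

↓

❓❓🟩🟩🟩⬜🟩🟩
❓❓⬜🟩🟫🟦🟦🟩
❓❓🟫🟫🟩🟩⬜🟫
❓❓⬜🟦🟩🟫⬛❓
❓❓🟩🟩🔴🟩🟦❓
❓❓🟩⬜🟩🟫🟦❓
❓❓🟫⬜⬛🟩⬜❓
⬛⬛⬛⬛⬛⬛⬛⬛

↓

❓❓⬜🟩🟫🟦🟦🟩
❓❓🟫🟫🟩🟩⬜🟫
❓❓⬜🟦🟩🟫⬛❓
❓❓🟩🟩🟩🟩🟦❓
❓❓🟩⬜🔴🟫🟦❓
❓❓🟫⬜⬛🟩⬜❓
⬛⬛⬛⬛⬛⬛⬛⬛
⬛⬛⬛⬛⬛⬛⬛⬛

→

❓⬜🟩🟫🟦🟦🟩❓
❓🟫🟫🟩🟩⬜🟫❓
❓⬜🟦🟩🟫⬛⬜❓
❓🟩🟩🟩🟩🟦🟦❓
❓🟩⬜🟩🔴🟦🟫❓
❓🟫⬜⬛🟩⬜🟩❓
⬛⬛⬛⬛⬛⬛⬛⬛
⬛⬛⬛⬛⬛⬛⬛⬛

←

❓❓⬜🟩🟫🟦🟦🟩
❓❓🟫🟫🟩🟩⬜🟫
❓❓⬜🟦🟩🟫⬛⬜
❓❓🟩🟩🟩🟩🟦🟦
❓❓🟩⬜🔴🟫🟦🟫
❓❓🟫⬜⬛🟩⬜🟩
⬛⬛⬛⬛⬛⬛⬛⬛
⬛⬛⬛⬛⬛⬛⬛⬛

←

❓❓❓⬜🟩🟫🟦🟦
❓❓❓🟫🟫🟩🟩⬜
❓❓🟩⬜🟦🟩🟫⬛
❓❓🟩🟩🟩🟩🟩🟦
❓❓🟩🟩🔴🟩🟫🟦
❓❓🟫🟫⬜⬛🟩⬜
⬛⬛⬛⬛⬛⬛⬛⬛
⬛⬛⬛⬛⬛⬛⬛⬛

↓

❓❓❓🟫🟫🟩🟩⬜
❓❓🟩⬜🟦🟩🟫⬛
❓❓🟩🟩🟩🟩🟩🟦
❓❓🟩🟩⬜🟩🟫🟦
❓❓🟫🟫🔴⬛🟩⬜
⬛⬛⬛⬛⬛⬛⬛⬛
⬛⬛⬛⬛⬛⬛⬛⬛
⬛⬛⬛⬛⬛⬛⬛⬛

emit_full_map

❓⬜🟩⬜🟦⬜❓
❓🟩🟩🟫⬛⬜🟫
❓⬜⬜🟫🟫🟦🟫
❓🟫🟩🟫⬜🟩🟦
❓🟩🟩🟩⬜🟩⬜
❓⬜🟩🟦⬜🟫🟩
❓❓🟦⬜🟫🟦⬛
❓❓⬛🟦⬜🟩🟫
❓❓🟩🟫🟫🟦⬜
❓❓🟫⬛🟫⬛⬜
❓❓🟫🟩⬜⬜🟩
❓❓🟦🟩🟩⬜🟦
❓❓🟫🟩🟩🟩🟦
❓❓🟫🟩🟫🟫⬜
❓❓⬜⬛🟩🟦⬛
❓🟫🟦⬜🟫🟩🟩
❓🟫🟫🟫🟩🟩🟫
❓🟩🟩🟩⬜🟩🟩
❓⬜🟩🟫🟦🟦🟩
❓🟫🟫🟩🟩⬜🟫
🟩⬜🟦🟩🟫⬛⬜
🟩🟩🟩🟩🟩🟦🟦
🟩🟩⬜🟩🟫🟦🟫
🟫🟫🔴⬛🟩⬜🟩

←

❓❓❓❓🟫🟫🟩🟩
❓❓❓🟩⬜🟦🟩🟫
❓❓🟫🟩🟩🟩🟩🟩
❓❓⬛🟩🟩⬜🟩🟫
❓❓⬜🟫🔴⬜⬛🟩
⬛⬛⬛⬛⬛⬛⬛⬛
⬛⬛⬛⬛⬛⬛⬛⬛
⬛⬛⬛⬛⬛⬛⬛⬛

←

❓❓❓❓❓🟫🟫🟩
❓❓❓❓🟩⬜🟦🟩
❓❓🟦🟫🟩🟩🟩🟩
❓❓⬜⬛🟩🟩⬜🟩
❓❓🟩⬜🔴🟫⬜⬛
⬛⬛⬛⬛⬛⬛⬛⬛
⬛⬛⬛⬛⬛⬛⬛⬛
⬛⬛⬛⬛⬛⬛⬛⬛

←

❓❓❓❓❓❓🟫🟫
❓❓❓❓❓🟩⬜🟦
❓❓🟫🟦🟫🟩🟩🟩
❓❓🟩⬜⬛🟩🟩⬜
❓❓⬛🟩🔴🟫🟫⬜
⬛⬛⬛⬛⬛⬛⬛⬛
⬛⬛⬛⬛⬛⬛⬛⬛
⬛⬛⬛⬛⬛⬛⬛⬛

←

❓❓❓❓❓❓❓🟫
❓❓❓❓❓❓🟩⬜
❓❓🟩🟫🟦🟫🟩🟩
❓❓⬛🟩⬜⬛🟩🟩
❓❓🟩⬛🔴⬜🟫🟫
⬛⬛⬛⬛⬛⬛⬛⬛
⬛⬛⬛⬛⬛⬛⬛⬛
⬛⬛⬛⬛⬛⬛⬛⬛

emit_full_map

❓❓❓❓❓⬜🟩⬜🟦⬜❓
❓❓❓❓❓🟩🟩🟫⬛⬜🟫
❓❓❓❓❓⬜⬜🟫🟫🟦🟫
❓❓❓❓❓🟫🟩🟫⬜🟩🟦
❓❓❓❓❓🟩🟩🟩⬜🟩⬜
❓❓❓❓❓⬜🟩🟦⬜🟫🟩
❓❓❓❓❓❓🟦⬜🟫🟦⬛
❓❓❓❓❓❓⬛🟦⬜🟩🟫
❓❓❓❓❓❓🟩🟫🟫🟦⬜
❓❓❓❓❓❓🟫⬛🟫⬛⬜
❓❓❓❓❓❓🟫🟩⬜⬜🟩
❓❓❓❓❓❓🟦🟩🟩⬜🟦
❓❓❓❓❓❓🟫🟩🟩🟩🟦
❓❓❓❓❓❓🟫🟩🟫🟫⬜
❓❓❓❓❓❓⬜⬛🟩🟦⬛
❓❓❓❓❓🟫🟦⬜🟫🟩🟩
❓❓❓❓❓🟫🟫🟫🟩🟩🟫
❓❓❓❓❓🟩🟩🟩⬜🟩🟩
❓❓❓❓❓⬜🟩🟫🟦🟦🟩
❓❓❓❓❓🟫🟫🟩🟩⬜🟫
❓❓❓❓🟩⬜🟦🟩🟫⬛⬜
🟩🟫🟦🟫🟩🟩🟩🟩🟩🟦🟦
⬛🟩⬜⬛🟩🟩⬜🟩🟫🟦🟫
🟩⬛🔴⬜🟫🟫⬜⬛🟩⬜🟩

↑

❓❓❓❓❓❓❓⬜
❓❓❓❓❓❓❓🟫
❓❓🟩🟩🟩⬛🟩⬜
❓❓🟩🟫🟦🟫🟩🟩
❓❓⬛🟩🔴⬛🟩🟩
❓❓🟩⬛🟩⬜🟫🟫
⬛⬛⬛⬛⬛⬛⬛⬛
⬛⬛⬛⬛⬛⬛⬛⬛

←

❓❓❓❓❓❓❓❓
❓❓❓❓❓❓❓❓
❓❓🟦🟩🟩🟩⬛🟩
❓❓🟩🟩🟫🟦🟫🟩
❓❓🟩⬛🔴⬜⬛🟩
❓❓⬛🟩⬛🟩⬜🟫
⬛⬛⬛⬛⬛⬛⬛⬛
⬛⬛⬛⬛⬛⬛⬛⬛

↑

❓❓❓❓❓❓❓❓
❓❓❓❓❓❓❓❓
❓❓🟫🟦🟫⬜🟫❓
❓❓🟦🟩🟩🟩⬛🟩
❓❓🟩🟩🔴🟦🟫🟩
❓❓🟩⬛🟩⬜⬛🟩
❓❓⬛🟩⬛🟩⬜🟫
⬛⬛⬛⬛⬛⬛⬛⬛

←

❓❓❓❓❓❓❓❓
❓❓❓❓❓❓❓❓
❓❓🟫🟫🟦🟫⬜🟫
❓❓⬛🟦🟩🟩🟩⬛
❓❓🟩🟩🔴🟫🟦🟫
❓❓🟩🟩⬛🟩⬜⬛
❓❓🟩⬛🟩⬛🟩⬜
⬛⬛⬛⬛⬛⬛⬛⬛

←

❓❓❓❓❓❓❓❓
❓❓❓❓❓❓❓❓
❓❓🟫🟫🟫🟦🟫⬜
❓❓🟩⬛🟦🟩🟩🟩
❓❓🟩🟩🔴🟩🟫🟦
❓❓⬜🟩🟩⬛🟩⬜
❓❓⬜🟩⬛🟩⬛🟩
⬛⬛⬛⬛⬛⬛⬛⬛

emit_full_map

❓❓❓❓❓❓❓❓⬜🟩⬜🟦⬜❓
❓❓❓❓❓❓❓❓🟩🟩🟫⬛⬜🟫
❓❓❓❓❓❓❓❓⬜⬜🟫🟫🟦🟫
❓❓❓❓❓❓❓❓🟫🟩🟫⬜🟩🟦
❓❓❓❓❓❓❓❓🟩🟩🟩⬜🟩⬜
❓❓❓❓❓❓❓❓⬜🟩🟦⬜🟫🟩
❓❓❓❓❓❓❓❓❓🟦⬜🟫🟦⬛
❓❓❓❓❓❓❓❓❓⬛🟦⬜🟩🟫
❓❓❓❓❓❓❓❓❓🟩🟫🟫🟦⬜
❓❓❓❓❓❓❓❓❓🟫⬛🟫⬛⬜
❓❓❓❓❓❓❓❓❓🟫🟩⬜⬜🟩
❓❓❓❓❓❓❓❓❓🟦🟩🟩⬜🟦
❓❓❓❓❓❓❓❓❓🟫🟩🟩🟩🟦
❓❓❓❓❓❓❓❓❓🟫🟩🟫🟫⬜
❓❓❓❓❓❓❓❓❓⬜⬛🟩🟦⬛
❓❓❓❓❓❓❓❓🟫🟦⬜🟫🟩🟩
❓❓❓❓❓❓❓❓🟫🟫🟫🟩🟩🟫
❓❓❓❓❓❓❓❓🟩🟩🟩⬜🟩🟩
❓❓❓❓❓❓❓❓⬜🟩🟫🟦🟦🟩
🟫🟫🟫🟦🟫⬜🟫❓🟫🟫🟩🟩⬜🟫
🟩⬛🟦🟩🟩🟩⬛🟩⬜🟦🟩🟫⬛⬜
🟩🟩🔴🟩🟫🟦🟫🟩🟩🟩🟩🟩🟦🟦
⬜🟩🟩⬛🟩⬜⬛🟩🟩⬜🟩🟫🟦🟫
⬜🟩⬛🟩⬛🟩⬜🟫🟫⬜⬛🟩⬜🟩


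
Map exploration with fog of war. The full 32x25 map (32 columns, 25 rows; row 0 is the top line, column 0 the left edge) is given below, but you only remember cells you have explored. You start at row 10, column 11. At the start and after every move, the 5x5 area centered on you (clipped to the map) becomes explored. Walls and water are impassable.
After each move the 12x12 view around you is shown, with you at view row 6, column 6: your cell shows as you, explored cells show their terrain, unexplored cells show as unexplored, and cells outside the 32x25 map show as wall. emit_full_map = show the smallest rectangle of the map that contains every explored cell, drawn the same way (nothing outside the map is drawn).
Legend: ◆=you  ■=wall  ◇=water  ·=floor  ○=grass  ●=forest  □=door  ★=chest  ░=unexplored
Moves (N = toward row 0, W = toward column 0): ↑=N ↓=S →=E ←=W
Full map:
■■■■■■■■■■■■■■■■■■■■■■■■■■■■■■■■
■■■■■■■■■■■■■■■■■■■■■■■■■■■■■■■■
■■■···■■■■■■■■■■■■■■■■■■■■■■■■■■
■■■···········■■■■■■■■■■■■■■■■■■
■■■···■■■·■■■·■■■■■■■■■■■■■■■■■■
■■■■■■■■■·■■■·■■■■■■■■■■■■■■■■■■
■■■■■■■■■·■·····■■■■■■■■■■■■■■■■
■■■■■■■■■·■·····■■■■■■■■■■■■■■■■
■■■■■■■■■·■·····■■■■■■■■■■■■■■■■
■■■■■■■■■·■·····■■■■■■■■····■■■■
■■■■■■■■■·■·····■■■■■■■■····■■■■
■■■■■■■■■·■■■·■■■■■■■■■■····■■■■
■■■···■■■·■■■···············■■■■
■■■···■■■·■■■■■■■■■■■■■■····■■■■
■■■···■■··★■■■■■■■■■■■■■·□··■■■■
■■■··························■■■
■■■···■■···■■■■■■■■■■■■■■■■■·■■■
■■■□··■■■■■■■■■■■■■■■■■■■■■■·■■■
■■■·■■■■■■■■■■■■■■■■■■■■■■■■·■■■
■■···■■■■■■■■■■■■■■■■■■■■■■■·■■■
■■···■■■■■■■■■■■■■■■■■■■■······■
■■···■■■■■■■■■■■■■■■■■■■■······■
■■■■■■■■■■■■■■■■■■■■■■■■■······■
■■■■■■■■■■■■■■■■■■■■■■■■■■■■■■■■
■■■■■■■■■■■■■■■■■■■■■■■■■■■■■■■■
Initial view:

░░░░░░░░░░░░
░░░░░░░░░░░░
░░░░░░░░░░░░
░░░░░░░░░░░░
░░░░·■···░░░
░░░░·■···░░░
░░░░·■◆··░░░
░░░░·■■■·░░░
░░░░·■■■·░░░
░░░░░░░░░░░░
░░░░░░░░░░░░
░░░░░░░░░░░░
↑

░░░░░░░░░░░░
░░░░░░░░░░░░
░░░░░░░░░░░░
░░░░░░░░░░░░
░░░░·■···░░░
░░░░·■···░░░
░░░░·■◆··░░░
░░░░·■···░░░
░░░░·■■■·░░░
░░░░·■■■·░░░
░░░░░░░░░░░░
░░░░░░░░░░░░

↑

░░░░░░░░░░░░
░░░░░░░░░░░░
░░░░░░░░░░░░
░░░░░░░░░░░░
░░░░·■···░░░
░░░░·■···░░░
░░░░·■◆··░░░
░░░░·■···░░░
░░░░·■···░░░
░░░░·■■■·░░░
░░░░·■■■·░░░
░░░░░░░░░░░░

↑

░░░░░░░░░░░░
░░░░░░░░░░░░
░░░░░░░░░░░░
░░░░░░░░░░░░
░░░░·■■■·░░░
░░░░·■···░░░
░░░░·■◆··░░░
░░░░·■···░░░
░░░░·■···░░░
░░░░·■···░░░
░░░░·■■■·░░░
░░░░·■■■·░░░

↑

░░░░░░░░░░░░
░░░░░░░░░░░░
░░░░░░░░░░░░
░░░░░░░░░░░░
░░░░·■■■·░░░
░░░░·■■■·░░░
░░░░·■◆··░░░
░░░░·■···░░░
░░░░·■···░░░
░░░░·■···░░░
░░░░·■···░░░
░░░░·■■■·░░░

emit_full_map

·■■■·
·■■■·
·■◆··
·■···
·■···
·■···
·■···
·■■■·
·■■■·

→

░░░░░░░░░░░░
░░░░░░░░░░░░
░░░░░░░░░░░░
░░░░░░░░░░░░
░░░·■■■·■░░░
░░░·■■■·■░░░
░░░·■·◆··░░░
░░░·■····░░░
░░░·■····░░░
░░░·■···░░░░
░░░·■···░░░░
░░░·■■■·░░░░

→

░░░░░░░░░░░░
░░░░░░░░░░░░
░░░░░░░░░░░░
░░░░░░░░░░░░
░░·■■■·■■░░░
░░·■■■·■■░░░
░░·■··◆··░░░
░░·■·····░░░
░░·■·····░░░
░░·■···░░░░░
░░·■···░░░░░
░░·■■■·░░░░░

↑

■■■■■■■■■■■■
░░░░░░░░░░░░
░░░░░░░░░░░░
░░░░░░░░░░░░
░░░░···■■░░░
░░·■■■·■■░░░
░░·■■■◆■■░░░
░░·■·····░░░
░░·■·····░░░
░░·■·····░░░
░░·■···░░░░░
░░·■···░░░░░

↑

■■■■■■■■■■■■
■■■■■■■■■■■■
░░░░░░░░░░░░
░░░░░░░░░░░░
░░░░■■■■■░░░
░░░░···■■░░░
░░·■■■◆■■░░░
░░·■■■·■■░░░
░░·■·····░░░
░░·■·····░░░
░░·■·····░░░
░░·■···░░░░░

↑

■■■■■■■■■■■■
■■■■■■■■■■■■
■■■■■■■■■■■■
░░░░░░░░░░░░
░░░░■■■■■░░░
░░░░■■■■■░░░
░░░░··◆■■░░░
░░·■■■·■■░░░
░░·■■■·■■░░░
░░·■·····░░░
░░·■·····░░░
░░·■·····░░░

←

■■■■■■■■■■■■
■■■■■■■■■■■■
■■■■■■■■■■■■
░░░░░░░░░░░░
░░░░■■■■■■░░
░░░░■■■■■■░░
░░░░··◆·■■░░
░░░·■■■·■■░░
░░░·■■■·■■░░
░░░·■·····░░
░░░·■·····░░
░░░·■·····░░

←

■■■■■■■■■■■■
■■■■■■■■■■■■
■■■■■■■■■■■■
░░░░░░░░░░░░
░░░░■■■■■■■░
░░░░■■■■■■■░
░░░░··◆··■■░
░░░░·■■■·■■░
░░░░·■■■·■■░
░░░░·■·····░
░░░░·■·····░
░░░░·■·····░

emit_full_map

■■■■■■■
■■■■■■■
··◆··■■
·■■■·■■
·■■■·■■
·■·····
·■·····
·■·····
·■···░░
·■···░░
·■■■·░░
·■■■·░░

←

■■■■■■■■■■■■
■■■■■■■■■■■■
■■■■■■■■■■■■
░░░░░░░░░░░░
░░░░■■■■■■■■
░░░░■■■■■■■■
░░░░··◆···■■
░░░░■·■■■·■■
░░░░■·■■■·■■
░░░░░·■·····
░░░░░·■·····
░░░░░·■·····

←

■■■■■■■■■■■■
■■■■■■■■■■■■
■■■■■■■■■■■■
░░░░░░░░░░░░
░░░░■■■■■■■■
░░░░■■■■■■■■
░░░░··◆····■
░░░░■■·■■■·■
░░░░■■·■■■·■
░░░░░░·■····
░░░░░░·■····
░░░░░░·■····

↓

■■■■■■■■■■■■
■■■■■■■■■■■■
░░░░░░░░░░░░
░░░░■■■■■■■■
░░░░■■■■■■■■
░░░░·······■
░░░░■■◆■■■·■
░░░░■■·■■■·■
░░░░■■·■····
░░░░░░·■····
░░░░░░·■····
░░░░░░·■···░

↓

■■■■■■■■■■■■
░░░░░░░░░░░░
░░░░■■■■■■■■
░░░░■■■■■■■■
░░░░·······■
░░░░■■·■■■·■
░░░░■■◆■■■·■
░░░░■■·■····
░░░░■■·■····
░░░░░░·■····
░░░░░░·■···░
░░░░░░·■···░

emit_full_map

■■■■■■■■■
■■■■■■■■■
·······■■
■■·■■■·■■
■■◆■■■·■■
■■·■·····
■■·■·····
░░·■·····
░░·■···░░
░░·■···░░
░░·■■■·░░
░░·■■■·░░

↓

░░░░░░░░░░░░
░░░░■■■■■■■■
░░░░■■■■■■■■
░░░░·······■
░░░░■■·■■■·■
░░░░■■·■■■·■
░░░░■■◆■····
░░░░■■·■····
░░░░■■·■····
░░░░░░·■···░
░░░░░░·■···░
░░░░░░·■■■·░

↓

░░░░■■■■■■■■
░░░░■■■■■■■■
░░░░·······■
░░░░■■·■■■·■
░░░░■■·■■■·■
░░░░■■·■····
░░░░■■◆■····
░░░░■■·■····
░░░░■■·■···░
░░░░░░·■···░
░░░░░░·■■■·░
░░░░░░·■■■·░

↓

░░░░■■■■■■■■
░░░░·······■
░░░░■■·■■■·■
░░░░■■·■■■·■
░░░░■■·■····
░░░░■■·■····
░░░░■■◆■····
░░░░■■·■···░
░░░░■■·■···░
░░░░░░·■■■·░
░░░░░░·■■■·░
░░░░░░░░░░░░

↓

░░░░·······■
░░░░■■·■■■·■
░░░░■■·■■■·■
░░░░■■·■····
░░░░■■·■····
░░░░■■·■····
░░░░■■◆■···░
░░░░■■·■···░
░░░░■■·■■■·░
░░░░░░·■■■·░
░░░░░░░░░░░░
░░░░░░░░░░░░

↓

░░░░■■·■■■·■
░░░░■■·■■■·■
░░░░■■·■····
░░░░■■·■····
░░░░■■·■····
░░░░■■·■···░
░░░░■■◆■···░
░░░░■■·■■■·░
░░░░■■·■■■·░
░░░░░░░░░░░░
░░░░░░░░░░░░
░░░░░░░░░░░░

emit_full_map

■■■■■■■■■
■■■■■■■■■
·······■■
■■·■■■·■■
■■·■■■·■■
■■·■·····
■■·■·····
■■·■·····
■■·■···░░
■■◆■···░░
■■·■■■·░░
■■·■■■·░░


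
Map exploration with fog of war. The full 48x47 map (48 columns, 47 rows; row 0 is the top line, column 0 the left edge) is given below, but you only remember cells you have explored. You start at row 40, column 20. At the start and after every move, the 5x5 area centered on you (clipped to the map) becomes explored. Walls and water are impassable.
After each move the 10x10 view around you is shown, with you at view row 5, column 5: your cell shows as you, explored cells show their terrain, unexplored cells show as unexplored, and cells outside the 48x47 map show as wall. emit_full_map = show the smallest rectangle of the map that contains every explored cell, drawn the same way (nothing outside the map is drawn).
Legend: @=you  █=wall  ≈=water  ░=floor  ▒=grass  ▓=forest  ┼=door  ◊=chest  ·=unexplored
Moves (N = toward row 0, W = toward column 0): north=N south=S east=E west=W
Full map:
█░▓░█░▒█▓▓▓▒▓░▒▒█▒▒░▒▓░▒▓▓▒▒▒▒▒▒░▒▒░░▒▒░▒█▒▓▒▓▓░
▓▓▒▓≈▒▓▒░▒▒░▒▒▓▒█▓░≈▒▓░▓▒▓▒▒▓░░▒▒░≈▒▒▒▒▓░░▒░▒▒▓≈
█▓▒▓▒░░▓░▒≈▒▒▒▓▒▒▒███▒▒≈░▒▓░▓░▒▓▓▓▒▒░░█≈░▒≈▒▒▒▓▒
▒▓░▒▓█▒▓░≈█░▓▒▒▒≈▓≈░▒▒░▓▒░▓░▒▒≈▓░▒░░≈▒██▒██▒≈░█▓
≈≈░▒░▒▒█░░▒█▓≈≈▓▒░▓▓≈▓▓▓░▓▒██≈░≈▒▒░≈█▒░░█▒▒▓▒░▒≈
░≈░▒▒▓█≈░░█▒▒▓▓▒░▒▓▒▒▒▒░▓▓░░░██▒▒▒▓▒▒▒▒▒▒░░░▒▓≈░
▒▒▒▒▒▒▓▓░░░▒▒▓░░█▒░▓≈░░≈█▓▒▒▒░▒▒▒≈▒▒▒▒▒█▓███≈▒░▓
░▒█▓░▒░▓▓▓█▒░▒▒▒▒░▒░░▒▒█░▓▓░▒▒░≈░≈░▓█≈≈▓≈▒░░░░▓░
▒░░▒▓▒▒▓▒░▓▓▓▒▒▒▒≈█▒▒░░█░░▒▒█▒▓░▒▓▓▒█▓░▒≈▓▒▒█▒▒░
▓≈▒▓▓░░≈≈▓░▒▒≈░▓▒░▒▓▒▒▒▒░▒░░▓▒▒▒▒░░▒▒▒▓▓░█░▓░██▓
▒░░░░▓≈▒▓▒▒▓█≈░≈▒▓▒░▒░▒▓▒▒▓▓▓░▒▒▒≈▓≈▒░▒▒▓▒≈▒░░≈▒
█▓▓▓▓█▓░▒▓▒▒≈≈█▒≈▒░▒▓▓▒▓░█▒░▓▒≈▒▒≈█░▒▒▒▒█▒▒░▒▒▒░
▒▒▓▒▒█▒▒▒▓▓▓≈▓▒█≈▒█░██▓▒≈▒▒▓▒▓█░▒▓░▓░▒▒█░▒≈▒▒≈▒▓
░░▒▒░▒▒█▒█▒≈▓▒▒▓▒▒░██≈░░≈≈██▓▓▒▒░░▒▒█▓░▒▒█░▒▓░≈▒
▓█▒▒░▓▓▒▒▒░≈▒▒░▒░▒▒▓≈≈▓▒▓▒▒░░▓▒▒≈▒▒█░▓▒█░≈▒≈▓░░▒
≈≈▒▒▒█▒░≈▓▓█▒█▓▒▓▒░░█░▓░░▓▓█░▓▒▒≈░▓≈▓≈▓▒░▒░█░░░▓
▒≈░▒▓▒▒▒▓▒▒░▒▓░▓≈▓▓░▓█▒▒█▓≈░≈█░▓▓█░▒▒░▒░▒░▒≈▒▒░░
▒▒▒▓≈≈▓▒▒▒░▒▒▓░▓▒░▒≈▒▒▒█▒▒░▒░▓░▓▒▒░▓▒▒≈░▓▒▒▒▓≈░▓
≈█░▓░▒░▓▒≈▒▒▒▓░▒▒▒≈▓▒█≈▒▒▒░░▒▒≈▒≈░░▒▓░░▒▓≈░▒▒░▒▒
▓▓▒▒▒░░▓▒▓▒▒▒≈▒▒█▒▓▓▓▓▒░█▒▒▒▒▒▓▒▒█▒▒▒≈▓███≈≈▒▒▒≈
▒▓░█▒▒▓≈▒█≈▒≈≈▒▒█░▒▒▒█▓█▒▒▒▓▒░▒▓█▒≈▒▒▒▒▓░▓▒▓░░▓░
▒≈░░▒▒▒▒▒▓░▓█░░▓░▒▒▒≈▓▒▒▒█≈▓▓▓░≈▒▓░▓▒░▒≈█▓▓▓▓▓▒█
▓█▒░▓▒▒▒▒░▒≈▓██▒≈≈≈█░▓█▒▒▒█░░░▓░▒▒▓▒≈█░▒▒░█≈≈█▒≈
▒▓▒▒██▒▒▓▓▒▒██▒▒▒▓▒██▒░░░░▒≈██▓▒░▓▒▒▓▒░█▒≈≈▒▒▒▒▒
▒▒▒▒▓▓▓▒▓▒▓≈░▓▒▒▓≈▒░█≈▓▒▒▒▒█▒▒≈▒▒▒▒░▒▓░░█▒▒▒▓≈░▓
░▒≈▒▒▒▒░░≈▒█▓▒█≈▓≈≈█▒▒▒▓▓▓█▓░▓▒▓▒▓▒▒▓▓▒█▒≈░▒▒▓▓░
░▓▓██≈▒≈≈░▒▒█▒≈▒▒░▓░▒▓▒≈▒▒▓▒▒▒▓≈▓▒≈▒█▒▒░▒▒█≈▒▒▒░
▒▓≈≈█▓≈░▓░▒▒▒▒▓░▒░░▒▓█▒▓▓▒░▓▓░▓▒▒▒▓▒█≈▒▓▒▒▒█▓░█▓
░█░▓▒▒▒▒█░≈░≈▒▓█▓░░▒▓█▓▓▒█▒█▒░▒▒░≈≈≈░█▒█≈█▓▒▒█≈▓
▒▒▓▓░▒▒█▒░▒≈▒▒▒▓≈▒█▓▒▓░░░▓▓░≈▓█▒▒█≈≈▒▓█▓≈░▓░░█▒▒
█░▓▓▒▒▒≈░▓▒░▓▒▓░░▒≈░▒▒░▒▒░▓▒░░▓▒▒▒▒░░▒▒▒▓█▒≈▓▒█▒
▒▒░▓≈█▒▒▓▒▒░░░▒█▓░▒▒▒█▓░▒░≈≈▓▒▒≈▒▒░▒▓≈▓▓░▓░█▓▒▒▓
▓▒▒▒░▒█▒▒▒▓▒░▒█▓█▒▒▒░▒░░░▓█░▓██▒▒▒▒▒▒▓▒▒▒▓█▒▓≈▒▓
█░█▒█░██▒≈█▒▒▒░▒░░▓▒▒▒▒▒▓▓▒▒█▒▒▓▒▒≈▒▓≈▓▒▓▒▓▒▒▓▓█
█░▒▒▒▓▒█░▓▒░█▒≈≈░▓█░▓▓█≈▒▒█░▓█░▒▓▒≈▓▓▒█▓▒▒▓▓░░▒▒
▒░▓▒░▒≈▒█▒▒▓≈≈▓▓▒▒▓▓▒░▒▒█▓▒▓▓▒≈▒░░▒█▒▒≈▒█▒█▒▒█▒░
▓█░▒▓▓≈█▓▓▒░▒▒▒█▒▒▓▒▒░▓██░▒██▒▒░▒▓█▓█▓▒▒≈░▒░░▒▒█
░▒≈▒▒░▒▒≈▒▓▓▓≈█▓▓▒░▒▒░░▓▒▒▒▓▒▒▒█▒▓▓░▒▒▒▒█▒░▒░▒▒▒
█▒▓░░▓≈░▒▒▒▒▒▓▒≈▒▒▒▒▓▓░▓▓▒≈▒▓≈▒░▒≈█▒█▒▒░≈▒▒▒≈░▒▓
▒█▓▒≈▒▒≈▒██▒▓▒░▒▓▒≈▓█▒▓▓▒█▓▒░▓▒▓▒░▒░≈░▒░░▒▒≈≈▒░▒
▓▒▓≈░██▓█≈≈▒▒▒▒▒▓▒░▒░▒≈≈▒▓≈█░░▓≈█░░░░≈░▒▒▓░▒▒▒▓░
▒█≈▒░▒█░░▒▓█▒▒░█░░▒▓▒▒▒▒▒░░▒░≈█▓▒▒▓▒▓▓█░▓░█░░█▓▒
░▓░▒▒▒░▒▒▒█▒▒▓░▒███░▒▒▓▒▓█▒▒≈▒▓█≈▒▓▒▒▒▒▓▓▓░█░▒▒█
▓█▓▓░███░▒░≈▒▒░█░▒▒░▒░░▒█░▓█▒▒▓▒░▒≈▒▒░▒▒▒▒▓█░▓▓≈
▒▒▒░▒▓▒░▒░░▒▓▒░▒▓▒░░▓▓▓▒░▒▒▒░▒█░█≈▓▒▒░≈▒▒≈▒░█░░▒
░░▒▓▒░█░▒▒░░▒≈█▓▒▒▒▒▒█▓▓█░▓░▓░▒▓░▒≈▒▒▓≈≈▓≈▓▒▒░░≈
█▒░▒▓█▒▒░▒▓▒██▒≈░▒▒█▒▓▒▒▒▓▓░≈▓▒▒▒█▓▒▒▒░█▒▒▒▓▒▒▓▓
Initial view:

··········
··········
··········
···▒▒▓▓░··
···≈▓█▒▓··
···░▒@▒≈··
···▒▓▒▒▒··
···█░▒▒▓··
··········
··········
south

··········
··········
···▒▒▓▓░··
···≈▓█▒▓··
···░▒░▒≈··
···▒▓@▒▒··
···█░▒▒▓··
···▒░▒░░··
··········
··········

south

··········
···▒▒▓▓░··
···≈▓█▒▓··
···░▒░▒≈··
···▒▓▒▒▒··
···█░@▒▓··
···▒░▒░░··
···░░▓▓▓··
··········
··········

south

···▒▒▓▓░··
···≈▓█▒▓··
···░▒░▒≈··
···▒▓▒▒▒··
···█░▒▒▓··
···▒░@░░··
···░░▓▓▓··
···▒▒▒█▓··
··········
██████████

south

···≈▓█▒▓··
···░▒░▒≈··
···▒▓▒▒▒··
···█░▒▒▓··
···▒░▒░░··
···░░@▓▓··
···▒▒▒█▓··
···▒█▒▓▒··
██████████
██████████

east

··≈▓█▒▓···
··░▒░▒≈···
··▒▓▒▒▒···
··█░▒▒▓▒··
··▒░▒░░▒··
··░░▓@▓▒··
··▒▒▒█▓▓··
··▒█▒▓▒▒··
██████████
██████████

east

·≈▓█▒▓····
·░▒░▒≈····
·▒▓▒▒▒····
·█░▒▒▓▒▓··
·▒░▒░░▒█··
·░░▓▓@▒░··
·▒▒▒█▓▓█··
·▒█▒▓▒▒▒··
██████████
██████████

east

≈▓█▒▓·····
░▒░▒≈·····
▒▓▒▒▒·····
█░▒▒▓▒▓█··
▒░▒░░▒█░··
░░▓▓▓@░▒··
▒▒▒█▓▓█░··
▒█▒▓▒▒▒▓··
██████████
██████████

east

▓█▒▓······
▒░▒≈······
▓▒▒▒······
░▒▒▓▒▓█▒··
░▒░░▒█░▓··
░▓▓▓▒@▒▒··
▒▒█▓▓█░▓··
█▒▓▒▒▒▓▓··
██████████
██████████

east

█▒▓·······
░▒≈·······
▒▒▒·······
▒▒▓▒▓█▒▒··
▒░░▒█░▓█··
▓▓▓▒░@▒▒··
▒█▓▓█░▓░··
▒▓▒▒▒▓▓░··
██████████
██████████

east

▒▓········
▒≈········
▒▒········
▒▓▒▓█▒▒≈··
░░▒█░▓█▒··
▓▓▒░▒@▒░··
█▓▓█░▓░▓··
▓▒▒▒▓▓░≈··
██████████
██████████

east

▓·········
≈·········
▒·········
▓▒▓█▒▒≈▒··
░▒█░▓█▒▒··
▓▒░▒▒@░▒··
▓▓█░▓░▓░··
▒▒▒▓▓░≈▓··
██████████
██████████

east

··········
··········
··········
▒▓█▒▒≈▒▓··
▒█░▓█▒▒▓··
▒░▒▒▒@▒█··
▓█░▓░▓░▒··
▒▒▓▓░≈▓▒··
██████████
██████████

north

··········
··········
··········
···░▒░≈█··
▒▓█▒▒≈▒▓··
▒█░▓█@▒▓··
▒░▒▒▒░▒█··
▓█░▓░▓░▒··
▒▒▓▓░≈▓▒··
██████████

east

··········
··········
··········
··░▒░≈█▓··
▓█▒▒≈▒▓█··
█░▓█▒@▓▒··
░▒▒▒░▒█░··
█░▓░▓░▒▓··
▒▓▓░≈▓▒···
██████████

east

··········
··········
··········
·░▒░≈█▓▒··
█▒▒≈▒▓█≈··
░▓█▒▒@▒░··
▒▒▒░▒█░█··
░▓░▓░▒▓░··
▓▓░≈▓▒····
██████████

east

··········
··········
··········
░▒░≈█▓▒▒··
▒▒≈▒▓█≈▒··
▓█▒▒▓@░▒··
▒▒░▒█░█≈··
▓░▓░▒▓░▒··
▓░≈▓▒·····
██████████

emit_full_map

▒▒▓▓░···········
≈▓█▒▓···········
░▒░▒≈···········
▒▓▒▒▒···░▒░≈█▓▒▒
█░▒▒▓▒▓█▒▒≈▒▓█≈▒
▒░▒░░▒█░▓█▒▒▓@░▒
░░▓▓▓▒░▒▒▒░▒█░█≈
▒▒▒█▓▓█░▓░▓░▒▓░▒
▒█▒▓▒▒▒▓▓░≈▓▒···

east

··········
··········
··········
▒░≈█▓▒▒▓··
▒≈▒▓█≈▒▓··
█▒▒▓▒@▒≈··
▒░▒█░█≈▓··
░▓░▒▓░▒≈··
░≈▓▒······
██████████

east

··········
··········
··········
░≈█▓▒▒▓▒··
≈▒▓█≈▒▓▒··
▒▒▓▒░@≈▒··
░▒█░█≈▓▒··
▓░▒▓░▒≈▒··
≈▓▒·······
██████████

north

··········
··········
··········
···≈█░░░··
░≈█▓▒▒▓▒··
≈▒▓█≈@▓▒··
▒▒▓▒░▒≈▒··
░▒█░█≈▓▒··
▓░▒▓░▒≈▒··
≈▓▒·······

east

··········
··········
··········
··≈█░░░░··
≈█▓▒▒▓▒▓··
▒▓█≈▒@▒▒··
▒▓▒░▒≈▒▒··
▒█░█≈▓▒▒··
░▒▓░▒≈▒···
▓▒········

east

··········
··········
··········
·≈█░░░░≈··
█▓▒▒▓▒▓▓··
▓█≈▒▓@▒▒··
▓▒░▒≈▒▒░··
█░█≈▓▒▒░··
▒▓░▒≈▒····
▒·········

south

··········
··········
·≈█░░░░≈··
█▓▒▒▓▒▓▓··
▓█≈▒▓▒▒▒··
▓▒░▒≈@▒░··
█░█≈▓▒▒░··
▒▓░▒≈▒▒▓··
▒·········
██████████

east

··········
··········
≈█░░░░≈···
▓▒▒▓▒▓▓█··
█≈▒▓▒▒▒▒··
▒░▒≈▒@░▒··
░█≈▓▒▒░≈··
▓░▒≈▒▒▓≈··
··········
██████████

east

··········
··········
█░░░░≈····
▒▒▓▒▓▓█░··
≈▒▓▒▒▒▒▓··
░▒≈▒▒@▒▒··
█≈▓▒▒░≈▒··
░▒≈▒▒▓≈≈··
··········
██████████

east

··········
··········
░░░░≈·····
▒▓▒▓▓█░▓··
▒▓▒▒▒▒▓▓··
▒≈▒▒░@▒▒··
≈▓▒▒░≈▒▒··
▒≈▒▒▓≈≈▓··
··········
██████████

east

··········
··········
░░░≈······
▓▒▓▓█░▓░··
▓▒▒▒▒▓▓▓··
≈▒▒░▒@▒▒··
▓▒▒░≈▒▒≈··
≈▒▒▓≈≈▓≈··
··········
██████████

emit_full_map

▒▒▓▓░···················
≈▓█▒▓···················
░▒░▒≈········≈█░░░░≈····
▒▓▒▒▒···░▒░≈█▓▒▒▓▒▓▓█░▓░
█░▒▒▓▒▓█▒▒≈▒▓█≈▒▓▒▒▒▒▓▓▓
▒░▒░░▒█░▓█▒▒▓▒░▒≈▒▒░▒@▒▒
░░▓▓▓▒░▒▒▒░▒█░█≈▓▒▒░≈▒▒≈
▒▒▒█▓▓█░▓░▓░▒▓░▒≈▒▒▓≈≈▓≈
▒█▒▓▒▒▒▓▓░≈▓▒···········
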